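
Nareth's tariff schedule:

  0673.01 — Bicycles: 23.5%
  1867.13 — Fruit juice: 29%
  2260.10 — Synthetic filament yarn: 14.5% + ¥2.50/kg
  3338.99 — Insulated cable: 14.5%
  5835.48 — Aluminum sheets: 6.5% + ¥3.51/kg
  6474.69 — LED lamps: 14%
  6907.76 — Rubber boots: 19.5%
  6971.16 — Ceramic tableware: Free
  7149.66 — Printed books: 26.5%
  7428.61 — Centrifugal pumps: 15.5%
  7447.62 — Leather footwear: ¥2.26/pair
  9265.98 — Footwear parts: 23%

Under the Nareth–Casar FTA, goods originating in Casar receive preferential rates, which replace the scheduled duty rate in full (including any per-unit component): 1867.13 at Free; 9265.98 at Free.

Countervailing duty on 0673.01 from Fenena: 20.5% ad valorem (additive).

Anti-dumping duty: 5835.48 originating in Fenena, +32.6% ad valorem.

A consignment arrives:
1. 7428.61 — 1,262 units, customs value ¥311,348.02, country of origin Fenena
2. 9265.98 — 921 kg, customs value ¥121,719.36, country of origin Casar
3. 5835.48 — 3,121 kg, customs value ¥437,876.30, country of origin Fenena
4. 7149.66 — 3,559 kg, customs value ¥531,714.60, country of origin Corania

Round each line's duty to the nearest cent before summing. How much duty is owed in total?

¥371,327.65

Line 1 (7428.61, Fenena, 1,262 units, ¥311,348.02):
Base rate for 7428.61 is 15.5%.
Duty = ¥311,348.02 × 15.5% = ¥48,258.94.
Line 2 (9265.98, Casar, 921 kg, ¥121,719.36):
Base rate for 9265.98 is 23%.
Origin Casar qualifies under the Nareth–Casar agreement and 9265.98 is covered: preferential rate Free applies instead.
Duty = ¥121,719.36 × 0% = ¥0.00.
Line 3 (5835.48, Fenena, 3,121 kg, ¥437,876.30):
Base rate for 5835.48 is 6.5% + ¥3.51/kg.
Additional duty on 5835.48 from Fenena: +32.6%. Applied ad valorem rate: 6.5% + 32.6% = 39.1%.
Duty = ¥437,876.30 × 39.1% + 3,121 × ¥3.51 = ¥182,164.34.
Line 4 (7149.66, Corania, 3,559 kg, ¥531,714.60):
Base rate for 7149.66 is 26.5%.
Duty = ¥531,714.60 × 26.5% = ¥140,904.37.
Total = ¥48,258.94 + ¥0.00 + ¥182,164.34 + ¥140,904.37 = ¥371,327.65.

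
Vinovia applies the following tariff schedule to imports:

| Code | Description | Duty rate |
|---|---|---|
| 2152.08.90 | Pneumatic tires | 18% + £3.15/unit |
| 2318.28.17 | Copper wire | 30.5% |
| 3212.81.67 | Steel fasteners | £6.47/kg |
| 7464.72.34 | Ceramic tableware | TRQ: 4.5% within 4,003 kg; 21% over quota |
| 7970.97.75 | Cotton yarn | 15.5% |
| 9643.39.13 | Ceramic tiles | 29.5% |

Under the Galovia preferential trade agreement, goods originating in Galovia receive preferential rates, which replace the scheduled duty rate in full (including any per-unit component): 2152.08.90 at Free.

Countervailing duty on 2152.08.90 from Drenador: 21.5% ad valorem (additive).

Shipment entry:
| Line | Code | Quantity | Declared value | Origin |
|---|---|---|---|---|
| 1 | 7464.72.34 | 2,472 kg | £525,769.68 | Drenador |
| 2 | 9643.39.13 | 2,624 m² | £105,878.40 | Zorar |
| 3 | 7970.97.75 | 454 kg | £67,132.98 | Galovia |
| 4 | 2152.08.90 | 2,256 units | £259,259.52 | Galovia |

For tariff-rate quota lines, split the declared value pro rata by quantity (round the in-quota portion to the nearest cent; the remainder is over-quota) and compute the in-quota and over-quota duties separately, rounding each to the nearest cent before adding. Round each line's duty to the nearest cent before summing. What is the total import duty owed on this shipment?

Line 1 (7464.72.34, Drenador, 2,472 kg, £525,769.68):
Code 7464.72.34 is under a tariff-rate quota (threshold 4,003 kg). Quantity 2,472 kg is within the quota, so the in-quota rate 4.5% applies to the full value.
Duty = £525,769.68 × 4.5% = £23,659.64.
Line 2 (9643.39.13, Zorar, 2,624 m², £105,878.40):
Base rate for 9643.39.13 is 29.5%.
Duty = £105,878.40 × 29.5% = £31,234.13.
Line 3 (7970.97.75, Galovia, 454 kg, £67,132.98):
Base rate for 7970.97.75 is 15.5%.
Origin Galovia is the FTA partner but 7970.97.75 is not on the preference list; base rate stands.
Duty = £67,132.98 × 15.5% = £10,405.61.
Line 4 (2152.08.90, Galovia, 2,256 units, £259,259.52):
Base rate for 2152.08.90 is 18% + £3.15/unit.
Origin Galovia qualifies under the Vinovia–Galovia agreement and 2152.08.90 is covered: preferential rate Free applies instead.
The additional-duty order on 2152.08.90 targets Drenador, not Galovia; it does not apply.
Duty = £259,259.52 × 0% = £0.00.
Total = £23,659.64 + £31,234.13 + £10,405.61 + £0.00 = £65,299.38.

£65,299.38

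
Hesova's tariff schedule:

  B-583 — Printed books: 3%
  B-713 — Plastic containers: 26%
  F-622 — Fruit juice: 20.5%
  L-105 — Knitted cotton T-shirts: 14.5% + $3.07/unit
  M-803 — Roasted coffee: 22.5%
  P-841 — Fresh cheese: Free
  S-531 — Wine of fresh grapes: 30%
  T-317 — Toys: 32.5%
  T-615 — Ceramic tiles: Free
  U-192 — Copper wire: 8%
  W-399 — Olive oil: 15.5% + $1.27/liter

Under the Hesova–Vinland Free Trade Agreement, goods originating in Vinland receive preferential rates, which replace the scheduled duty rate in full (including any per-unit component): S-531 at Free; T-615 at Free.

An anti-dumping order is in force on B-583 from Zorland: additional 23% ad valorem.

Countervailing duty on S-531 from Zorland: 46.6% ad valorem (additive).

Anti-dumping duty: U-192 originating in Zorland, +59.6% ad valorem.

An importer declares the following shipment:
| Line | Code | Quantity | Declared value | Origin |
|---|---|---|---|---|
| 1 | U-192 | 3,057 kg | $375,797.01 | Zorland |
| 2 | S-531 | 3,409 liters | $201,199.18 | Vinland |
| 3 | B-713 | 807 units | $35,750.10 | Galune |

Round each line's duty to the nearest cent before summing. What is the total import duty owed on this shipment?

Line 1 (U-192, Zorland, 3,057 kg, $375,797.01):
Base rate for U-192 is 8%.
Additional duty on U-192 from Zorland: +59.6%. Applied ad valorem rate: 8% + 59.6% = 67.6%.
Duty = $375,797.01 × 67.6% = $254,038.78.
Line 2 (S-531, Vinland, 3,409 liters, $201,199.18):
Base rate for S-531 is 30%.
Origin Vinland qualifies under the Hesova–Vinland agreement and S-531 is covered: preferential rate Free applies instead.
The additional-duty order on S-531 targets Zorland, not Vinland; it does not apply.
Duty = $201,199.18 × 0% = $0.00.
Line 3 (B-713, Galune, 807 units, $35,750.10):
Base rate for B-713 is 26%.
Duty = $35,750.10 × 26% = $9,295.03.
Total = $254,038.78 + $0.00 + $9,295.03 = $263,333.81.

$263,333.81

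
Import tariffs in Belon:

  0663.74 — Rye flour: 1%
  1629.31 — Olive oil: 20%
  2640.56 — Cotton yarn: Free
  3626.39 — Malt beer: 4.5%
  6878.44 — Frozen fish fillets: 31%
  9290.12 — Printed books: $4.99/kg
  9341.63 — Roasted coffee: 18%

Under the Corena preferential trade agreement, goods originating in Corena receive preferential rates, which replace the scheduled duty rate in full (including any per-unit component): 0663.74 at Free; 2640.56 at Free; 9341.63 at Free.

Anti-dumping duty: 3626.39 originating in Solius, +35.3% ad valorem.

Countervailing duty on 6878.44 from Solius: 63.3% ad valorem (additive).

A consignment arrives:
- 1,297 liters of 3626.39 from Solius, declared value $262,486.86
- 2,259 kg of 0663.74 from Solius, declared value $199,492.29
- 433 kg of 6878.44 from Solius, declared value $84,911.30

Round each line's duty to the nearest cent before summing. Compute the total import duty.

$186,536.05

Line 1 (3626.39, Solius, 1,297 liters, $262,486.86):
Base rate for 3626.39 is 4.5%.
Additional duty on 3626.39 from Solius: +35.3%. Applied ad valorem rate: 4.5% + 35.3% = 39.8%.
Duty = $262,486.86 × 39.8% = $104,469.77.
Line 2 (0663.74, Solius, 2,259 kg, $199,492.29):
Base rate for 0663.74 is 1%.
0663.74 has an FTA preferential rate, but origin Solius is not Corena; base rate stands.
Duty = $199,492.29 × 1% = $1,994.92.
Line 3 (6878.44, Solius, 433 kg, $84,911.30):
Base rate for 6878.44 is 31%.
Additional duty on 6878.44 from Solius: +63.3%. Applied ad valorem rate: 31% + 63.3% = 94.3%.
Duty = $84,911.30 × 94.3% = $80,071.36.
Total = $104,469.77 + $1,994.92 + $80,071.36 = $186,536.05.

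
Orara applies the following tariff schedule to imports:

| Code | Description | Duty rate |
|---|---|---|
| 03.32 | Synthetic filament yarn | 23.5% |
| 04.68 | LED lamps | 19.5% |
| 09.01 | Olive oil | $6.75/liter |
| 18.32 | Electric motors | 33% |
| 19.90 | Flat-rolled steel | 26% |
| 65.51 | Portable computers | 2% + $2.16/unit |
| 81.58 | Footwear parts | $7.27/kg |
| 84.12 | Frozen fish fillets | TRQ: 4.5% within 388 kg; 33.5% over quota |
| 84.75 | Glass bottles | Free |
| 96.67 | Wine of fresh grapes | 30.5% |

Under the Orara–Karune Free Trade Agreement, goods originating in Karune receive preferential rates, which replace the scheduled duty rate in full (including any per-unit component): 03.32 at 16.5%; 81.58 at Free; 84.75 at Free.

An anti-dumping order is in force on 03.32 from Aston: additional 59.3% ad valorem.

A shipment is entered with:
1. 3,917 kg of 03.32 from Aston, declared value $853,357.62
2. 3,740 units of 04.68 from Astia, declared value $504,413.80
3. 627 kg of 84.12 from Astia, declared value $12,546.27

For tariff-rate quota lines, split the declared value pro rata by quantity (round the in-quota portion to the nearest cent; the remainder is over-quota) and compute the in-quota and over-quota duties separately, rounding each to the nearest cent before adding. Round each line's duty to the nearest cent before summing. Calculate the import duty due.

$806,892.27

Line 1 (03.32, Aston, 3,917 kg, $853,357.62):
Base rate for 03.32 is 23.5%.
03.32 has an FTA preferential rate, but origin Aston is not Karune; base rate stands.
Additional duty on 03.32 from Aston: +59.3%. Applied ad valorem rate: 23.5% + 59.3% = 82.8%.
Duty = $853,357.62 × 82.8% = $706,580.11.
Line 2 (04.68, Astia, 3,740 units, $504,413.80):
Base rate for 04.68 is 19.5%.
Duty = $504,413.80 × 19.5% = $98,360.69.
Line 3 (84.12, Astia, 627 kg, $12,546.27):
Code 84.12 is under a tariff-rate quota (threshold 388 kg). In-quota: 388 kg at 4.5%; over-quota: 239 kg at 33.5%.
Pro-rata value split: in-quota = $12,546.27 × 388/627 = $7,763.88; over-quota = $12,546.27 − $7,763.88 = $4,782.39.
In-quota duty = $7,763.88 × 4.5% = $349.37. Over-quota duty = $4,782.39 × 33.5% = $1,602.10.
Line duty = $349.37 + $1,602.10 = $1,951.47.
Total = $706,580.11 + $98,360.69 + $1,951.47 = $806,892.27.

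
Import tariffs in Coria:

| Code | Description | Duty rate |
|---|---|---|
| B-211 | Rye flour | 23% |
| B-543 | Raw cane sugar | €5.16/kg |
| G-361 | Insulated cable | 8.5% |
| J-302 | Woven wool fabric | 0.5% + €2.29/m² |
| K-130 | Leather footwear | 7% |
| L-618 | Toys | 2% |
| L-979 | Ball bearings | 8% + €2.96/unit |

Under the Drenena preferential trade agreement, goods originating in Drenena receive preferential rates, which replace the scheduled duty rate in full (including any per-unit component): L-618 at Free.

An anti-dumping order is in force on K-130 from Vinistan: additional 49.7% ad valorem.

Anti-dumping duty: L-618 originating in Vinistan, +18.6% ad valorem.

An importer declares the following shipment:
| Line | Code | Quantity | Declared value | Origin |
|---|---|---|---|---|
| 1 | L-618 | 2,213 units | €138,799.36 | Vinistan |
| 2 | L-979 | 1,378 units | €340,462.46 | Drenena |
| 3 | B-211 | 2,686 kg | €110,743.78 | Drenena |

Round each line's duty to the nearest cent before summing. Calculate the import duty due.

€85,379.62

Line 1 (L-618, Vinistan, 2,213 units, €138,799.36):
Base rate for L-618 is 2%.
L-618 has an FTA preferential rate, but origin Vinistan is not Drenena; base rate stands.
Additional duty on L-618 from Vinistan: +18.6%. Applied ad valorem rate: 2% + 18.6% = 20.6%.
Duty = €138,799.36 × 20.6% = €28,592.67.
Line 2 (L-979, Drenena, 1,378 units, €340,462.46):
Base rate for L-979 is 8% + €2.96/unit.
Origin Drenena is the FTA partner but L-979 is not on the preference list; base rate stands.
Duty = €340,462.46 × 8% + 1,378 × €2.96 = €31,315.88.
Line 3 (B-211, Drenena, 2,686 kg, €110,743.78):
Base rate for B-211 is 23%.
Origin Drenena is the FTA partner but B-211 is not on the preference list; base rate stands.
Duty = €110,743.78 × 23% = €25,471.07.
Total = €28,592.67 + €31,315.88 + €25,471.07 = €85,379.62.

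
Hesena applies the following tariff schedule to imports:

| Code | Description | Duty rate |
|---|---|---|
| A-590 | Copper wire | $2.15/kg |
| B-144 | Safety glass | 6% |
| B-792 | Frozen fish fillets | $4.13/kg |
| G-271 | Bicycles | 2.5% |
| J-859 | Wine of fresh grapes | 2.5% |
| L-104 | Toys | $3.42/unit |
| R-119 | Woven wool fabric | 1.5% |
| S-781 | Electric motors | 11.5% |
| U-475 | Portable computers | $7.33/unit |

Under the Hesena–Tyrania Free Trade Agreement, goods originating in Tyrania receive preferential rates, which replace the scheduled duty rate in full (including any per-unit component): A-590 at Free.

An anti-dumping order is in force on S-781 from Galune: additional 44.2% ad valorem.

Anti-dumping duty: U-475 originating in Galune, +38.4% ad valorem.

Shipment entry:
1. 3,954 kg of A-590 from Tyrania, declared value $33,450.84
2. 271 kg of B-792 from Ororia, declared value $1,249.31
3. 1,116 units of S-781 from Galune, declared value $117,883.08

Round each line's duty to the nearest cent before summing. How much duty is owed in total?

Line 1 (A-590, Tyrania, 3,954 kg, $33,450.84):
Base rate for A-590 is $2.15/kg.
Origin Tyrania qualifies under the Hesena–Tyrania agreement and A-590 is covered: preferential rate Free applies instead.
Duty = $33,450.84 × 0% = $0.00.
Line 2 (B-792, Ororia, 271 kg, $1,249.31):
Base rate for B-792 is $4.13/kg.
Duty = 271 × $4.13 = $1,119.23.
Line 3 (S-781, Galune, 1,116 units, $117,883.08):
Base rate for S-781 is 11.5%.
Additional duty on S-781 from Galune: +44.2%. Applied ad valorem rate: 11.5% + 44.2% = 55.7%.
Duty = $117,883.08 × 55.7% = $65,660.88.
Total = $0.00 + $1,119.23 + $65,660.88 = $66,780.11.

$66,780.11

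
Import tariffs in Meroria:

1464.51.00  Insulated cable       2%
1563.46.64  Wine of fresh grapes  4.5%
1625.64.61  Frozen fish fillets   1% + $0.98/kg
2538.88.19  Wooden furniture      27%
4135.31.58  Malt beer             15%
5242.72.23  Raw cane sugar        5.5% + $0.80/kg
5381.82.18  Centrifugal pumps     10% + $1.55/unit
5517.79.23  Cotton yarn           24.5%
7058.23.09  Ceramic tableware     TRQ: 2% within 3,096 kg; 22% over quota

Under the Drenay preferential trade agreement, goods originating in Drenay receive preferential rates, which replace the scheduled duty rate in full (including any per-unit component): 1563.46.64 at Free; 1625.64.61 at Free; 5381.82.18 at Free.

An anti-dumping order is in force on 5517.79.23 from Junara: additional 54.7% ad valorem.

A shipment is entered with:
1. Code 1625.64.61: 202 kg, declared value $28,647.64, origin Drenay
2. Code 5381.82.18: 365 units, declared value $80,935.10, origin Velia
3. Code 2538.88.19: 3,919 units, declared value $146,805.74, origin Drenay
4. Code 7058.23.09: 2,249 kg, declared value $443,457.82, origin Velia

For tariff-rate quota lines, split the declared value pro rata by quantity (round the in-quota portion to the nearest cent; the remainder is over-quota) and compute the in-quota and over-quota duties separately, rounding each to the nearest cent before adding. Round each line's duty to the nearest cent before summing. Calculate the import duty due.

Line 1 (1625.64.61, Drenay, 202 kg, $28,647.64):
Base rate for 1625.64.61 is 1% + $0.98/kg.
Origin Drenay qualifies under the Meroria–Drenay agreement and 1625.64.61 is covered: preferential rate Free applies instead.
Duty = $28,647.64 × 0% = $0.00.
Line 2 (5381.82.18, Velia, 365 units, $80,935.10):
Base rate for 5381.82.18 is 10% + $1.55/unit.
5381.82.18 has an FTA preferential rate, but origin Velia is not Drenay; base rate stands.
Duty = $80,935.10 × 10% + 365 × $1.55 = $8,659.26.
Line 3 (2538.88.19, Drenay, 3,919 units, $146,805.74):
Base rate for 2538.88.19 is 27%.
Origin Drenay is the FTA partner but 2538.88.19 is not on the preference list; base rate stands.
Duty = $146,805.74 × 27% = $39,637.55.
Line 4 (7058.23.09, Velia, 2,249 kg, $443,457.82):
Code 7058.23.09 is under a tariff-rate quota (threshold 3,096 kg). Quantity 2,249 kg is within the quota, so the in-quota rate 2% applies to the full value.
Duty = $443,457.82 × 2% = $8,869.16.
Total = $0.00 + $8,659.26 + $39,637.55 + $8,869.16 = $57,165.97.

$57,165.97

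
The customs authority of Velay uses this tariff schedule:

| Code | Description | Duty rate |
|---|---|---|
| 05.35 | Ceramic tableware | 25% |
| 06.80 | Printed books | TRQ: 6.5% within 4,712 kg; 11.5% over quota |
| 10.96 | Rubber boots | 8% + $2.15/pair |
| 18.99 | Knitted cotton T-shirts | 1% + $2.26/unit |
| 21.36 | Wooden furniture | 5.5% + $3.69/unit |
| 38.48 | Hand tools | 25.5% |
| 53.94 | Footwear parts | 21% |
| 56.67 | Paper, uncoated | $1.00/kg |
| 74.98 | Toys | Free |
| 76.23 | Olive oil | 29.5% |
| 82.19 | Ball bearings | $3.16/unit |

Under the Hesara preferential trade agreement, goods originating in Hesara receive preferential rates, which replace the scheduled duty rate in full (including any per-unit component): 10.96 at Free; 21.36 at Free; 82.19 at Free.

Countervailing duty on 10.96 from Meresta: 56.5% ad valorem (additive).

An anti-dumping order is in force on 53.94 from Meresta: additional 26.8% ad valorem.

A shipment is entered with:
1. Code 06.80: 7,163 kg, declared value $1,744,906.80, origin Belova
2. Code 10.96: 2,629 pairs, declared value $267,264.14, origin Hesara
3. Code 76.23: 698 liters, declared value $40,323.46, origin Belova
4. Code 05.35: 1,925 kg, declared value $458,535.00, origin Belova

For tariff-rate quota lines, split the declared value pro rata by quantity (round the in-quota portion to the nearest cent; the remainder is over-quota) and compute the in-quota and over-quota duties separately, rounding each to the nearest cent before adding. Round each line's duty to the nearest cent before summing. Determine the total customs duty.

Line 1 (06.80, Belova, 7,163 kg, $1,744,906.80):
Code 06.80 is under a tariff-rate quota (threshold 4,712 kg). In-quota: 4,712 kg at 6.5%; over-quota: 2,451 kg at 11.5%.
Pro-rata value split: in-quota = $1,744,906.80 × 4,712/7,163 = $1,147,843.20; over-quota = $1,744,906.80 − $1,147,843.20 = $597,063.60.
In-quota duty = $1,147,843.20 × 6.5% = $74,609.81. Over-quota duty = $597,063.60 × 11.5% = $68,662.31.
Line duty = $74,609.81 + $68,662.31 = $143,272.12.
Line 2 (10.96, Hesara, 2,629 pairs, $267,264.14):
Base rate for 10.96 is 8% + $2.15/pair.
Origin Hesara qualifies under the Velay–Hesara agreement and 10.96 is covered: preferential rate Free applies instead.
The additional-duty order on 10.96 targets Meresta, not Hesara; it does not apply.
Duty = $267,264.14 × 0% = $0.00.
Line 3 (76.23, Belova, 698 liters, $40,323.46):
Base rate for 76.23 is 29.5%.
Duty = $40,323.46 × 29.5% = $11,895.42.
Line 4 (05.35, Belova, 1,925 kg, $458,535.00):
Base rate for 05.35 is 25%.
Duty = $458,535.00 × 25% = $114,633.75.
Total = $143,272.12 + $0.00 + $11,895.42 + $114,633.75 = $269,801.29.

$269,801.29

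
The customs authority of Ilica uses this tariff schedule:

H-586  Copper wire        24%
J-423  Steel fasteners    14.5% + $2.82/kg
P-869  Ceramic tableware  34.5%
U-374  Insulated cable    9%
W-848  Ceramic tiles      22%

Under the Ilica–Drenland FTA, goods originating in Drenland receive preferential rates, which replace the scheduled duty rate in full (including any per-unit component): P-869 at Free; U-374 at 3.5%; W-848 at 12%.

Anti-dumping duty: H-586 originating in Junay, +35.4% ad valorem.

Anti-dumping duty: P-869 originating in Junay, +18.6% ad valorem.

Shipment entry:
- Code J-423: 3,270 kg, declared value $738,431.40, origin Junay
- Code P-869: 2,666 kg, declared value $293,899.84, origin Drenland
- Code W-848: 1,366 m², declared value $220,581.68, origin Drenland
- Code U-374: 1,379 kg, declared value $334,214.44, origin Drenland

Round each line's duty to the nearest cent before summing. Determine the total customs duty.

Line 1 (J-423, Junay, 3,270 kg, $738,431.40):
Base rate for J-423 is 14.5% + $2.82/kg.
Duty = $738,431.40 × 14.5% + 3,270 × $2.82 = $116,293.95.
Line 2 (P-869, Drenland, 2,666 kg, $293,899.84):
Base rate for P-869 is 34.5%.
Origin Drenland qualifies under the Ilica–Drenland agreement and P-869 is covered: preferential rate Free applies instead.
The additional-duty order on P-869 targets Junay, not Drenland; it does not apply.
Duty = $293,899.84 × 0% = $0.00.
Line 3 (W-848, Drenland, 1,366 m², $220,581.68):
Base rate for W-848 is 22%.
Origin Drenland qualifies under the Ilica–Drenland agreement and W-848 is covered: preferential rate 12% applies instead.
Duty = $220,581.68 × 12% = $26,469.80.
Line 4 (U-374, Drenland, 1,379 kg, $334,214.44):
Base rate for U-374 is 9%.
Origin Drenland qualifies under the Ilica–Drenland agreement and U-374 is covered: preferential rate 3.5% applies instead.
Duty = $334,214.44 × 3.5% = $11,697.51.
Total = $116,293.95 + $0.00 + $26,469.80 + $11,697.51 = $154,461.26.

$154,461.26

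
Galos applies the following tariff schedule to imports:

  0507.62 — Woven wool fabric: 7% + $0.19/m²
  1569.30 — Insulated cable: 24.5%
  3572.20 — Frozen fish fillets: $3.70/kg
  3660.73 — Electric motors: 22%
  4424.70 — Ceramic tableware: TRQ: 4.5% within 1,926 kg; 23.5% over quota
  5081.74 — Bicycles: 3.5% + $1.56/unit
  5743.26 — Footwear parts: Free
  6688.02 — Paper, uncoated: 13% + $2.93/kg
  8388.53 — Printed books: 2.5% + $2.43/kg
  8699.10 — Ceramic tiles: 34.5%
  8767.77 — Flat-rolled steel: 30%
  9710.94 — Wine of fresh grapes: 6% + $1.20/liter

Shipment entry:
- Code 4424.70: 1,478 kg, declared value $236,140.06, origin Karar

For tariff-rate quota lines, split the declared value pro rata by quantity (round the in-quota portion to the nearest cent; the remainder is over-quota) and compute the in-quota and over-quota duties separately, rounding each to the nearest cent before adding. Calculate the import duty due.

Line 1 (4424.70, Karar, 1,478 kg, $236,140.06):
Code 4424.70 is under a tariff-rate quota (threshold 1,926 kg). Quantity 1,478 kg is within the quota, so the in-quota rate 4.5% applies to the full value.
Duty = $236,140.06 × 4.5% = $10,626.30.

$10,626.30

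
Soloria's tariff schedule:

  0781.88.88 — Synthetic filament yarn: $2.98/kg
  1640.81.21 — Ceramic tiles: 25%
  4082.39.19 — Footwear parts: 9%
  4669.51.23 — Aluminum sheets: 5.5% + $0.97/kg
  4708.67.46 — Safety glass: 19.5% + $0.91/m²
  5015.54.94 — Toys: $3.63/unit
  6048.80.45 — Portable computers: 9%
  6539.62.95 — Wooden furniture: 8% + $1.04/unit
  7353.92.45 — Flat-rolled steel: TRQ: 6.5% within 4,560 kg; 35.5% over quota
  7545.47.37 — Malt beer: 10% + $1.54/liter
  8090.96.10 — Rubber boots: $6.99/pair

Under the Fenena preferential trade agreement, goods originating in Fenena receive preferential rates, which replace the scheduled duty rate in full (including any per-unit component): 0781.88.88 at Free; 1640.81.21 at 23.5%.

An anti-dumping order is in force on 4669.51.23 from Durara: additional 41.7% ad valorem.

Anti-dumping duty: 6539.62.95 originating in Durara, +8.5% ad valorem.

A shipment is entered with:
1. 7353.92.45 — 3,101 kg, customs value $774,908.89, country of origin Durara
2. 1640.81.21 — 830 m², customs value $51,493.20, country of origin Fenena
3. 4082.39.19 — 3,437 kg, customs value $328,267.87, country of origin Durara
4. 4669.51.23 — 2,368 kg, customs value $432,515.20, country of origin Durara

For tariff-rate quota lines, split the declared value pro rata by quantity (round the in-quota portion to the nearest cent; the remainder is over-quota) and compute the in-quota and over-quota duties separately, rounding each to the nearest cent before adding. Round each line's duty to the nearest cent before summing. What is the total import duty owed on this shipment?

Line 1 (7353.92.45, Durara, 3,101 kg, $774,908.89):
Code 7353.92.45 is under a tariff-rate quota (threshold 4,560 kg). Quantity 3,101 kg is within the quota, so the in-quota rate 6.5% applies to the full value.
Duty = $774,908.89 × 6.5% = $50,369.08.
Line 2 (1640.81.21, Fenena, 830 m², $51,493.20):
Base rate for 1640.81.21 is 25%.
Origin Fenena qualifies under the Soloria–Fenena agreement and 1640.81.21 is covered: preferential rate 23.5% applies instead.
Duty = $51,493.20 × 23.5% = $12,100.90.
Line 3 (4082.39.19, Durara, 3,437 kg, $328,267.87):
Base rate for 4082.39.19 is 9%.
Duty = $328,267.87 × 9% = $29,544.11.
Line 4 (4669.51.23, Durara, 2,368 kg, $432,515.20):
Base rate for 4669.51.23 is 5.5% + $0.97/kg.
Additional duty on 4669.51.23 from Durara: +41.7%. Applied ad valorem rate: 5.5% + 41.7% = 47.2%.
Duty = $432,515.20 × 47.2% + 2,368 × $0.97 = $206,444.13.
Total = $50,369.08 + $12,100.90 + $29,544.11 + $206,444.13 = $298,458.22.

$298,458.22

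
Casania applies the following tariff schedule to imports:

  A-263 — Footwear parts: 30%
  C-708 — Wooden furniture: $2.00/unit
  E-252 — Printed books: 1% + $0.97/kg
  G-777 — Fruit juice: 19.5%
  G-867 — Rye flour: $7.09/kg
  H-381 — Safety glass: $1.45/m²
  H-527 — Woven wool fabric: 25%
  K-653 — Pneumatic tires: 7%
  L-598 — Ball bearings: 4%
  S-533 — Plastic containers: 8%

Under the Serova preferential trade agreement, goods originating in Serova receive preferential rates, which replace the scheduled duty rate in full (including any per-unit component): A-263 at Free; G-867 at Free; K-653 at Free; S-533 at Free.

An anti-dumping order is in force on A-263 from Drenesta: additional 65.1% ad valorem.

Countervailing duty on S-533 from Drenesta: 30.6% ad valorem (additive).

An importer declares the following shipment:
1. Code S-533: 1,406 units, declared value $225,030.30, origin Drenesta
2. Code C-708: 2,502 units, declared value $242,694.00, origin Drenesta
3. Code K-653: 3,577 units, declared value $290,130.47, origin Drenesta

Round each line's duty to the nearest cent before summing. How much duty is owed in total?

Line 1 (S-533, Drenesta, 1,406 units, $225,030.30):
Base rate for S-533 is 8%.
S-533 has an FTA preferential rate, but origin Drenesta is not Serova; base rate stands.
Additional duty on S-533 from Drenesta: +30.6%. Applied ad valorem rate: 8% + 30.6% = 38.6%.
Duty = $225,030.30 × 38.6% = $86,861.70.
Line 2 (C-708, Drenesta, 2,502 units, $242,694.00):
Base rate for C-708 is $2.00/unit.
Duty = 2,502 × $2.00 = $5,004.00.
Line 3 (K-653, Drenesta, 3,577 units, $290,130.47):
Base rate for K-653 is 7%.
K-653 has an FTA preferential rate, but origin Drenesta is not Serova; base rate stands.
Duty = $290,130.47 × 7% = $20,309.13.
Total = $86,861.70 + $5,004.00 + $20,309.13 = $112,174.83.

$112,174.83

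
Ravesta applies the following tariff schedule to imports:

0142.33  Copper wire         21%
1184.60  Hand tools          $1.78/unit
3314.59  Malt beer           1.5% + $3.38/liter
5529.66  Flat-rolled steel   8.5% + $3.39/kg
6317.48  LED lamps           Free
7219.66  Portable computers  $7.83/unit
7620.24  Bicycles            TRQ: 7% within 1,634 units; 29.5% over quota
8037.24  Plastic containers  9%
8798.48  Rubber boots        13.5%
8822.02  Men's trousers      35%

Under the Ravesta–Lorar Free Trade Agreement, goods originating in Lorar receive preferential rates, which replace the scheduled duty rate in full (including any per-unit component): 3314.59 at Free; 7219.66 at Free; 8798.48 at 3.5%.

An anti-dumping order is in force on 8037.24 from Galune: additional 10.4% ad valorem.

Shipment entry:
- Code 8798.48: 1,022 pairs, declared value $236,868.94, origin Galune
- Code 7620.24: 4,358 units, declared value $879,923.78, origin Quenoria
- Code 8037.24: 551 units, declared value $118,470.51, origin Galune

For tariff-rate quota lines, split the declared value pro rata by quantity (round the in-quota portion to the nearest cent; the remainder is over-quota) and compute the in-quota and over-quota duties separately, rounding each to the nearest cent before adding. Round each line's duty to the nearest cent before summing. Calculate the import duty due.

Line 1 (8798.48, Galune, 1,022 pairs, $236,868.94):
Base rate for 8798.48 is 13.5%.
8798.48 has an FTA preferential rate, but origin Galune is not Lorar; base rate stands.
Duty = $236,868.94 × 13.5% = $31,977.31.
Line 2 (7620.24, Quenoria, 4,358 units, $879,923.78):
Code 7620.24 is under a tariff-rate quota (threshold 1,634 units). In-quota: 1,634 units at 7%; over-quota: 2,724 units at 29.5%.
Pro-rata value split: in-quota = $879,923.78 × 1,634/4,358 = $329,920.94; over-quota = $879,923.78 − $329,920.94 = $550,002.84.
In-quota duty = $329,920.94 × 7% = $23,094.47. Over-quota duty = $550,002.84 × 29.5% = $162,250.84.
Line duty = $23,094.47 + $162,250.84 = $185,345.31.
Line 3 (8037.24, Galune, 551 units, $118,470.51):
Base rate for 8037.24 is 9%.
Additional duty on 8037.24 from Galune: +10.4%. Applied ad valorem rate: 9% + 10.4% = 19.4%.
Duty = $118,470.51 × 19.4% = $22,983.28.
Total = $31,977.31 + $185,345.31 + $22,983.28 = $240,305.90.

$240,305.90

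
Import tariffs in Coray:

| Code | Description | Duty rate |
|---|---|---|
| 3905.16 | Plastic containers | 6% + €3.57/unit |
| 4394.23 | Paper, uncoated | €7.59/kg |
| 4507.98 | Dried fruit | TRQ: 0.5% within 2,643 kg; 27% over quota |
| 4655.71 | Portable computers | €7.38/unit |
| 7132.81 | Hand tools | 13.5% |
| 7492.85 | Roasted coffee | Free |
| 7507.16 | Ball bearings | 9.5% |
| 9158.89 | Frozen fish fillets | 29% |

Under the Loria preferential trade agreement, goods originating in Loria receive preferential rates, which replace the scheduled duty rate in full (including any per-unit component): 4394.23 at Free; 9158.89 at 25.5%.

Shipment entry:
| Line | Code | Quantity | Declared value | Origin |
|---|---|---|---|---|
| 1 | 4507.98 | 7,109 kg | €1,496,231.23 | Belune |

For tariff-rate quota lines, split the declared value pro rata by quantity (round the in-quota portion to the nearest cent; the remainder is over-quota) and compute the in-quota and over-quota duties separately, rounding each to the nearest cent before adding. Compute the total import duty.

Line 1 (4507.98, Belune, 7,109 kg, €1,496,231.23):
Code 4507.98 is under a tariff-rate quota (threshold 2,643 kg). In-quota: 2,643 kg at 0.5%; over-quota: 4,466 kg at 27%.
Pro-rata value split: in-quota = €1,496,231.23 × 2,643/7,109 = €556,272.21; over-quota = €1,496,231.23 − €556,272.21 = €939,959.02.
In-quota duty = €556,272.21 × 0.5% = €2,781.36. Over-quota duty = €939,959.02 × 27% = €253,788.94.
Line duty = €2,781.36 + €253,788.94 = €256,570.30.

€256,570.30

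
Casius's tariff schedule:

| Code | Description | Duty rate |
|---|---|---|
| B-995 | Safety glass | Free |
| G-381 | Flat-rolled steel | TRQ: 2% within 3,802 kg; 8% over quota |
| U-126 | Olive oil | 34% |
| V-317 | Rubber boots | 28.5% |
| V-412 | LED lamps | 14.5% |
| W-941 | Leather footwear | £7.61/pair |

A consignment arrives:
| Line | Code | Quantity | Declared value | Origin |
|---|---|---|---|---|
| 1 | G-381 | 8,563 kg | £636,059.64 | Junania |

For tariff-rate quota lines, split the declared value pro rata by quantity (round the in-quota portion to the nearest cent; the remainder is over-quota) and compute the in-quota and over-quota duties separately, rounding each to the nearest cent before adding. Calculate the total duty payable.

£33,940.02

Line 1 (G-381, Junania, 8,563 kg, £636,059.64):
Code G-381 is under a tariff-rate quota (threshold 3,802 kg). In-quota: 3,802 kg at 2%; over-quota: 4,761 kg at 8%.
Pro-rata value split: in-quota = £636,059.64 × 3,802/8,563 = £282,412.56; over-quota = £636,059.64 − £282,412.56 = £353,647.08.
In-quota duty = £282,412.56 × 2% = £5,648.25. Over-quota duty = £353,647.08 × 8% = £28,291.77.
Line duty = £5,648.25 + £28,291.77 = £33,940.02.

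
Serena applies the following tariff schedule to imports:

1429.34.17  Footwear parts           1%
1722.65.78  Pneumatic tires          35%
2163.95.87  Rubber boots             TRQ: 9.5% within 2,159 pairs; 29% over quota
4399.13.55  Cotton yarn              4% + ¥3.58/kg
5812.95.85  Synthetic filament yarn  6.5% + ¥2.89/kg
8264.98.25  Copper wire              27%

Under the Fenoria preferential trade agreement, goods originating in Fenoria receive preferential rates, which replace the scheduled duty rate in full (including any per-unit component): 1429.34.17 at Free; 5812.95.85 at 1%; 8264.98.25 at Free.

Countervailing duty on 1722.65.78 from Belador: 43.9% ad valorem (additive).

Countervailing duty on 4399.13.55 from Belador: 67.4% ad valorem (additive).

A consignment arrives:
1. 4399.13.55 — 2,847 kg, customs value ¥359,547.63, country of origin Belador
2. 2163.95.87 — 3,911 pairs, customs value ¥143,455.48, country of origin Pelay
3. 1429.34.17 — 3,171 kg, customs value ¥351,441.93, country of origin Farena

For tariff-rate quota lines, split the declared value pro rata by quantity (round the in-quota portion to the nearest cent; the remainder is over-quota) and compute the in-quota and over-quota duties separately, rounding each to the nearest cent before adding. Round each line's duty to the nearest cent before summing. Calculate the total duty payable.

¥296,583.31

Line 1 (4399.13.55, Belador, 2,847 kg, ¥359,547.63):
Base rate for 4399.13.55 is 4% + ¥3.58/kg.
Additional duty on 4399.13.55 from Belador: +67.4%. Applied ad valorem rate: 4% + 67.4% = 71.4%.
Duty = ¥359,547.63 × 71.4% + 2,847 × ¥3.58 = ¥266,909.27.
Line 2 (2163.95.87, Pelay, 3,911 pairs, ¥143,455.48):
Code 2163.95.87 is under a tariff-rate quota (threshold 2,159 pairs). In-quota: 2,159 pairs at 9.5%; over-quota: 1,752 pairs at 29%.
Pro-rata value split: in-quota = ¥143,455.48 × 2,159/3,911 = ¥79,192.12; over-quota = ¥143,455.48 − ¥79,192.12 = ¥64,263.36.
In-quota duty = ¥79,192.12 × 9.5% = ¥7,523.25. Over-quota duty = ¥64,263.36 × 29% = ¥18,636.37.
Line duty = ¥7,523.25 + ¥18,636.37 = ¥26,159.62.
Line 3 (1429.34.17, Farena, 3,171 kg, ¥351,441.93):
Base rate for 1429.34.17 is 1%.
1429.34.17 has an FTA preferential rate, but origin Farena is not Fenoria; base rate stands.
Duty = ¥351,441.93 × 1% = ¥3,514.42.
Total = ¥266,909.27 + ¥26,159.62 + ¥3,514.42 = ¥296,583.31.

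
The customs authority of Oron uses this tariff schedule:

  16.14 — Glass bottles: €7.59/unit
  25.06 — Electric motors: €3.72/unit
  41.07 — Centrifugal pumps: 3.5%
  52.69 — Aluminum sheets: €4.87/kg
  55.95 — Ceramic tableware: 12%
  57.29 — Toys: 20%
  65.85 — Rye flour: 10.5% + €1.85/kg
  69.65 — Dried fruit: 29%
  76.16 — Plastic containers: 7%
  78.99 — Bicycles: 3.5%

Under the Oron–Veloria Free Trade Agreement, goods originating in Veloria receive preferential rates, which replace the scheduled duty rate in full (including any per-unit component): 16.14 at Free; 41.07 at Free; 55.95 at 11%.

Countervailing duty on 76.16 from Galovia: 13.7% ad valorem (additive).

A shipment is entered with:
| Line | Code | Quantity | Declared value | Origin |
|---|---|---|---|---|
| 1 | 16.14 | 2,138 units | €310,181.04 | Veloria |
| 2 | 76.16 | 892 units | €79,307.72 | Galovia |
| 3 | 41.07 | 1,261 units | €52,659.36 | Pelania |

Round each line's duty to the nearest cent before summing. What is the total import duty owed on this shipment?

Line 1 (16.14, Veloria, 2,138 units, €310,181.04):
Base rate for 16.14 is €7.59/unit.
Origin Veloria qualifies under the Oron–Veloria agreement and 16.14 is covered: preferential rate Free applies instead.
Duty = €310,181.04 × 0% = €0.00.
Line 2 (76.16, Galovia, 892 units, €79,307.72):
Base rate for 76.16 is 7%.
Additional duty on 76.16 from Galovia: +13.7%. Applied ad valorem rate: 7% + 13.7% = 20.7%.
Duty = €79,307.72 × 20.7% = €16,416.70.
Line 3 (41.07, Pelania, 1,261 units, €52,659.36):
Base rate for 41.07 is 3.5%.
41.07 has an FTA preferential rate, but origin Pelania is not Veloria; base rate stands.
Duty = €52,659.36 × 3.5% = €1,843.08.
Total = €0.00 + €16,416.70 + €1,843.08 = €18,259.78.

€18,259.78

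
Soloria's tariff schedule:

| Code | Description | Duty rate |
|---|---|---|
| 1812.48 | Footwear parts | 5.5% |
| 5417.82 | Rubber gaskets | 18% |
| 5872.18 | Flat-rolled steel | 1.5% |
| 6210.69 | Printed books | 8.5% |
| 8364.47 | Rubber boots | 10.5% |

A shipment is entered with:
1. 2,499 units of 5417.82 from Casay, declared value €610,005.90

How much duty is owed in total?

€109,801.06

Line 1 (5417.82, Casay, 2,499 units, €610,005.90):
Base rate for 5417.82 is 18%.
Duty = €610,005.90 × 18% = €109,801.06.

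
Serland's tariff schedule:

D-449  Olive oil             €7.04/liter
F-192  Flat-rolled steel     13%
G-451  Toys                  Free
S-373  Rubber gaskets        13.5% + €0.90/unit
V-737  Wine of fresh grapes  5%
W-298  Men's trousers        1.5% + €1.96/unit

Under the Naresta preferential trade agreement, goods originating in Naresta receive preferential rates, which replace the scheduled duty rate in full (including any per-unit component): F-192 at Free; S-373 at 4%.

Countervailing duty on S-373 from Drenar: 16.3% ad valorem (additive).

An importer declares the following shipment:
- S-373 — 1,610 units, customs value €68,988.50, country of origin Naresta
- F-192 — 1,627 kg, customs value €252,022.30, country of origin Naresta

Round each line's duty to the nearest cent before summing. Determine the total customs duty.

Line 1 (S-373, Naresta, 1,610 units, €68,988.50):
Base rate for S-373 is 13.5% + €0.90/unit.
Origin Naresta qualifies under the Serland–Naresta agreement and S-373 is covered: preferential rate 4% applies instead.
The additional-duty order on S-373 targets Drenar, not Naresta; it does not apply.
Duty = €68,988.50 × 4% = €2,759.54.
Line 2 (F-192, Naresta, 1,627 kg, €252,022.30):
Base rate for F-192 is 13%.
Origin Naresta qualifies under the Serland–Naresta agreement and F-192 is covered: preferential rate Free applies instead.
Duty = €252,022.30 × 0% = €0.00.
Total = €2,759.54 + €0.00 = €2,759.54.

€2,759.54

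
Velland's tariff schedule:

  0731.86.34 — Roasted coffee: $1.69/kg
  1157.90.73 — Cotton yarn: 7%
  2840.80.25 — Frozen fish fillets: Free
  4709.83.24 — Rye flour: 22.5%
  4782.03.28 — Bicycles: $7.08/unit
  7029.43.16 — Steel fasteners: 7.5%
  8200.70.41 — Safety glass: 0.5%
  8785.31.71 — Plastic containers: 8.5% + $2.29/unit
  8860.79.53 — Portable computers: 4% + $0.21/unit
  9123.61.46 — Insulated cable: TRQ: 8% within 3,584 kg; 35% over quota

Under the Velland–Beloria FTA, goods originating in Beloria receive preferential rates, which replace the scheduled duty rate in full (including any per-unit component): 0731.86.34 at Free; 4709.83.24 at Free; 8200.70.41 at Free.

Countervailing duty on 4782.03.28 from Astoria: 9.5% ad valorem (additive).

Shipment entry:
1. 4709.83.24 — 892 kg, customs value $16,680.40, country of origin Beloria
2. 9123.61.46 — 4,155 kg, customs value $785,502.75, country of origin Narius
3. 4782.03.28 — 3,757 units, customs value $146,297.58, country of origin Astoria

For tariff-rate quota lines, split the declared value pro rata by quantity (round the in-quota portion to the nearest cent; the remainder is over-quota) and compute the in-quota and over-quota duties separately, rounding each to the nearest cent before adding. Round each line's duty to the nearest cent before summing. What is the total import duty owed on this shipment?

$132,483.89

Line 1 (4709.83.24, Beloria, 892 kg, $16,680.40):
Base rate for 4709.83.24 is 22.5%.
Origin Beloria qualifies under the Velland–Beloria agreement and 4709.83.24 is covered: preferential rate Free applies instead.
Duty = $16,680.40 × 0% = $0.00.
Line 2 (9123.61.46, Narius, 4,155 kg, $785,502.75):
Code 9123.61.46 is under a tariff-rate quota (threshold 3,584 kg). In-quota: 3,584 kg at 8%; over-quota: 571 kg at 35%.
Pro-rata value split: in-quota = $785,502.75 × 3,584/4,155 = $677,555.20; over-quota = $785,502.75 − $677,555.20 = $107,947.55.
In-quota duty = $677,555.20 × 8% = $54,204.42. Over-quota duty = $107,947.55 × 35% = $37,781.64.
Line duty = $54,204.42 + $37,781.64 = $91,986.06.
Line 3 (4782.03.28, Astoria, 3,757 units, $146,297.58):
Base rate for 4782.03.28 is $7.08/unit.
Additional duty on 4782.03.28 from Astoria: +9.5% ad valorem. Applied ad valorem rate = 9.5%.
Duty = $146,297.58 × 9.5% + 3,757 × $7.08 = $40,497.83.
Total = $0.00 + $91,986.06 + $40,497.83 = $132,483.89.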